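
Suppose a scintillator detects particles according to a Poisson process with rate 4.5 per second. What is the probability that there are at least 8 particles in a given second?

0.0866

With mean μ = 4.5 per second,
P(N ≥ 8) = 1 − P(N ≤ 7) = 1 − Σ_{j=0}^{7} e^(−μ) μ^j/j! ≈ 0.0866.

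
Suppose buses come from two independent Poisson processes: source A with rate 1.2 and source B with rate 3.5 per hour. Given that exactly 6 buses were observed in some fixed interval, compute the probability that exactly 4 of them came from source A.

Given the total, each event is independently from source A with probability p = λ_A/(λ_A+λ_B) = 1.2/4.7 ≈ 0.2553.
So K ~ Binomial(6, 1.2/4.7): P(K = 4) = C(6,4) · (1.2/4.7)^4 · (3.5/4.7)^2 ≈ 0.0353.

0.0353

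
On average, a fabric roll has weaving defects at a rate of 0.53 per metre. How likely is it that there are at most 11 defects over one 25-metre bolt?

0.3283

Over the interval, μ = 0.53 × 25 = 13.25 (a 25-metre bolt = 25 metres).
P(N ≤ 11) = Σ_{j=0}^{11} e^(−μ) μ^j/j! ≈ 0.3283.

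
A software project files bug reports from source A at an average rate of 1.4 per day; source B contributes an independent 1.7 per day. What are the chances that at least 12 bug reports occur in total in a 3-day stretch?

Independent Poisson processes superpose: combined rate λ = 1.4 + 1.7 = 3.1 per day.
Over the interval, μ = 3.1 × 3 = 9.3 (a 3-day stretch = 3 days).
P(N ≥ 12) = 1 − P(N ≤ 11) ≈ 0.2270.

0.2270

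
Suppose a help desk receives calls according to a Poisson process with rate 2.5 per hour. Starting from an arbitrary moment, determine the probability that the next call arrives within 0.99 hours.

0.9158

Inter-arrival times are exponential with rate λ = 2.5 per hour.
P(T ≤ 0.99) = 1 − e^(−λt) = 1 − e^(−2.5 × 0.99) = 1 − e^(−2.475) ≈ 0.9158.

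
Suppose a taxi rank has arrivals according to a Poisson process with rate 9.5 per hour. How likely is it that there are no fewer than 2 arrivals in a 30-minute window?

0.9503

Over the interval, μ = 9.5 × 0.5 = 4.75 (a 30-minute window = 0.5 hours).
P(N ≥ 2) = 1 − P(N ≤ 1) = 1 − Σ_{j=0}^{1} e^(−μ) μ^j/j! ≈ 0.9503.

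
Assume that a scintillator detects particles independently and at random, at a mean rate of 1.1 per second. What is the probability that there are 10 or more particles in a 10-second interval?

0.6595

Over the interval, μ = 1.1 × 10 = 11 (a 10-second interval = 10 seconds).
P(N ≥ 10) = 1 − P(N ≤ 9) = 1 − Σ_{j=0}^{9} e^(−μ) μ^j/j! ≈ 0.6595.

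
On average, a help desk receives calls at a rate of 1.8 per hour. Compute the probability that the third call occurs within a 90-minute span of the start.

Over the interval, μ = 1.8 × 1.5 = 2.7 (a 90-minute span = 1.5 hours).
The third arrival falls in the interval iff at least 3 events occur there: P(S_3 ≤ t) = P(N ≥ 3) = 1 − P(N ≤ 2) ≈ 0.5064.

0.5064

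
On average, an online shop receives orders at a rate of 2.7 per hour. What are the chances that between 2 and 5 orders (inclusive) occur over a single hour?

With mean μ = 2.7 per hour,
P(2 ≤ N ≤ 5) = Σ_{j=2}^{5} e^(−2.7) · 2.7^j/j! ≈ 0.6946.

0.6946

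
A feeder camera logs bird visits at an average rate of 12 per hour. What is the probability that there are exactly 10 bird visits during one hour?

0.1048

With mean μ = 12 per hour,
P(N = 10) = e^(−μ) μ^10/10! = e^(−12) · 12^10/3628800 ≈ 0.1048.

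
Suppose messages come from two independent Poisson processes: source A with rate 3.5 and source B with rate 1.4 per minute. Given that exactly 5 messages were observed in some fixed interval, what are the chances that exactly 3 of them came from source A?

0.2975

Given the total, each event is independently from source A with probability p = λ_A/(λ_A+λ_B) = 3.5/4.9 ≈ 0.7143.
So K ~ Binomial(5, 3.5/4.9): P(K = 3) = C(5,3) · (3.5/4.9)^3 · (1.4/4.9)^2 ≈ 0.2975.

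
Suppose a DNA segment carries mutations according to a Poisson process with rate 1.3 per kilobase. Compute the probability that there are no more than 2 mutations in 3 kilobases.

0.2531

Over the interval, μ = 1.3 × 3 = 3.9 (3 kilobases).
P(N ≤ 2) = Σ_{j=0}^{2} e^(−μ) μ^j/j! ≈ 0.2531.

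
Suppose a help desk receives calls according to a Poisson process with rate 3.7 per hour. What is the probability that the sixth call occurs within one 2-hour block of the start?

0.7474

Over the interval, μ = 3.7 × 2 = 7.4 (a 2-hour block = 2 hours).
The sixth arrival falls in the interval iff at least 6 events occur there: P(S_6 ≤ t) = P(N ≥ 6) = 1 − P(N ≤ 5) ≈ 0.7474.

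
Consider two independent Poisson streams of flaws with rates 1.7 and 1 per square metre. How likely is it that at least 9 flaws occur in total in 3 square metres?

0.4214

Independent Poisson processes superpose: combined rate λ = 1.7 + 1 = 2.7 per square metre.
Over the interval, μ = 2.7 × 3 = 8.1 (3 square metres).
P(N ≥ 9) = 1 − P(N ≤ 8) ≈ 0.4214.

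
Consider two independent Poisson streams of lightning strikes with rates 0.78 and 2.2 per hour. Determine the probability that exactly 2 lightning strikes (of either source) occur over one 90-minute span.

0.1144

Independent Poisson processes superpose: combined rate λ = 0.78 + 2.2 = 2.98 per hour.
Over the interval, μ = 2.98 × 1.5 = 4.47 (a 90-minute span = 1.5 hours).
P(N = 2) = e^(−4.47) · 4.47^2/2! ≈ 0.1144.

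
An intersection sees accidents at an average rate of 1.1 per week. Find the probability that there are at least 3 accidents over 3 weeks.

Over the interval, μ = 1.1 × 3 = 3.3 (3 weeks).
P(N ≥ 3) = 1 − P(N ≤ 2) = 1 − Σ_{j=0}^{2} e^(−μ) μ^j/j! ≈ 0.6406.

0.6406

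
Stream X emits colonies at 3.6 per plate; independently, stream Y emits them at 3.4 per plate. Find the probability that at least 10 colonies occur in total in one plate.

0.1695

Independent Poisson processes superpose: combined rate λ = 3.6 + 3.4 = 7 per plate.
So μ = 7.
P(N ≥ 10) = 1 − P(N ≤ 9) ≈ 0.1695.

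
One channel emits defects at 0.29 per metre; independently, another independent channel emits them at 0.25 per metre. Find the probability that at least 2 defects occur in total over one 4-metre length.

Independent Poisson processes superpose: combined rate λ = 0.29 + 0.25 = 0.54 per metre.
Over the interval, μ = 0.54 × 4 = 2.16 (a 4-metre length = 4 metres).
P(N ≥ 2) = 1 − P(N ≤ 1) ≈ 0.6356.

0.6356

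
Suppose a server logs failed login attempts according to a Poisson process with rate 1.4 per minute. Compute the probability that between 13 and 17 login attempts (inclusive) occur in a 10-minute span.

Over the interval, μ = 1.4 × 10 = 14 (a 10-minute span = 10 minutes).
P(13 ≤ N ≤ 17) = Σ_{j=13}^{17} e^(−14) · 14^j/j! ≈ 0.4687.

0.4687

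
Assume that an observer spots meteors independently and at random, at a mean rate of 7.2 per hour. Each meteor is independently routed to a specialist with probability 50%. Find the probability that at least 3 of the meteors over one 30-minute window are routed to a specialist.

Thinning: the meteors that are routed to a specialist themselves form a Poisson process with rate 0.5 × 7.2 = 3.6 per hour.
Over the interval, μ = 3.6 × 0.5 = 1.8 (a 30-minute window = 0.5 hours).
P(N ≥ 3) = 1 − P(N ≤ 2) ≈ 0.2694.

0.2694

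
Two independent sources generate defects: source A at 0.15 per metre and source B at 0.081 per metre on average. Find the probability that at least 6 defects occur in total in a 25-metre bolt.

0.5175

Independent Poisson processes superpose: combined rate λ = 0.15 + 0.081 = 0.231 per metre.
Over the interval, μ = 0.231 × 25 = 5.775 (a 25-metre bolt = 25 metres).
P(N ≥ 6) = 1 − P(N ≤ 5) ≈ 0.5175.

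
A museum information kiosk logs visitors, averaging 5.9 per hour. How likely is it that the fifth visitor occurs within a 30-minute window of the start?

0.1764

Over the interval, μ = 5.9 × 0.5 = 2.95 (a 30-minute window = 0.5 hours).
The fifth arrival falls in the interval iff at least 5 events occur there: P(S_5 ≤ t) = P(N ≥ 5) = 1 − P(N ≤ 4) ≈ 0.1764.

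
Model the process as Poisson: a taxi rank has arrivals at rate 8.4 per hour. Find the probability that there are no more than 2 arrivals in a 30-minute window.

Over the interval, μ = 8.4 × 0.5 = 4.2 (a 30-minute window = 0.5 hours).
P(N ≤ 2) = Σ_{j=0}^{2} e^(−μ) μ^j/j! ≈ 0.2102.

0.2102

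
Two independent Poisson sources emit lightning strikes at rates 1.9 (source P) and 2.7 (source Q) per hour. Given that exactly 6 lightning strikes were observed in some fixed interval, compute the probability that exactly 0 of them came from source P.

Given the total, each event is independently from source P with probability p = λ_P/(λ_P+λ_Q) = 1.9/4.6 ≈ 0.4130.
So K ~ Binomial(6, 1.9/4.6): P(K = 0) = C(6,0) · (1.9/4.6)^0 · (2.7/4.6)^6 ≈ 0.0409.

0.0409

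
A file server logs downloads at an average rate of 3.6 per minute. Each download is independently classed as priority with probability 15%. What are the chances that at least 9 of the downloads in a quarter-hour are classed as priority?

Thinning: the downloads that are classed as priority themselves form a Poisson process with rate 0.15 × 3.6 = 0.54 per minute.
Over the interval, μ = 0.54 × 15 = 8.1 (a quarter-hour = 15 minutes).
P(N ≥ 9) = 1 − P(N ≤ 8) ≈ 0.4214.

0.4214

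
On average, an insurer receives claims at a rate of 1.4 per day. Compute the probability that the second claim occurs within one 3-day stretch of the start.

Over the interval, μ = 1.4 × 3 = 4.2 (a 3-day stretch = 3 days).
The second arrival falls in the interval iff at least 2 events occur there: P(S_2 ≤ t) = P(N ≥ 2) = 1 − P(N ≤ 1) ≈ 0.9220.

0.9220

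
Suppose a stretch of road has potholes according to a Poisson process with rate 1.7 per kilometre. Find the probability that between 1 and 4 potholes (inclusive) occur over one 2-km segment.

0.7108

Over the interval, μ = 1.7 × 2 = 3.4 (a 2-km segment = 2 kilometres).
P(1 ≤ N ≤ 4) = Σ_{j=1}^{4} e^(−3.4) · 3.4^j/j! ≈ 0.7108.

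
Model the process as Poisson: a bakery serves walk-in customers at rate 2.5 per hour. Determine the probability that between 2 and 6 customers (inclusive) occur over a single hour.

0.6985

With mean μ = 2.5 per hour,
P(2 ≤ N ≤ 6) = Σ_{j=2}^{6} e^(−2.5) · 2.5^j/j! ≈ 0.6985.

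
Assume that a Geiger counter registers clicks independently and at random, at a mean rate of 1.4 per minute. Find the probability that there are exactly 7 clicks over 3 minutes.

0.0686

Over the interval, μ = 1.4 × 3 = 4.2 (3 minutes).
P(N = 7) = e^(−μ) μ^7/7! = e^(−4.2) · 4.2^7/5040 ≈ 0.0686.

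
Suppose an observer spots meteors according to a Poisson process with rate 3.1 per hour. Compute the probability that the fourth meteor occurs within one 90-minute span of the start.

0.6824

Over the interval, μ = 3.1 × 1.5 = 4.65 (a 90-minute span = 1.5 hours).
The fourth arrival falls in the interval iff at least 4 events occur there: P(S_4 ≤ t) = P(N ≥ 4) = 1 − P(N ≤ 3) ≈ 0.6824.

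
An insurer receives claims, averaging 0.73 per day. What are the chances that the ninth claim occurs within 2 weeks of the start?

0.6914

Over the interval, μ = 0.73 × 14 = 10.22 (2 weeks = 14 days).
The ninth arrival falls in the interval iff at least 9 events occur there: P(S_9 ≤ t) = P(N ≥ 9) = 1 − P(N ≤ 8) ≈ 0.6914.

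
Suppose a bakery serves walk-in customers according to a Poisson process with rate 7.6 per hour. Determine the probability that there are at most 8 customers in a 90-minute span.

0.1984

Over the interval, μ = 7.6 × 1.5 = 11.4 (a 90-minute span = 1.5 hours).
P(N ≤ 8) = Σ_{j=0}^{8} e^(−μ) μ^j/j! ≈ 0.1984.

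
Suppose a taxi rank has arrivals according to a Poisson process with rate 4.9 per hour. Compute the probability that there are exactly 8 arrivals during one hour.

With mean μ = 4.9 per hour,
P(N = 8) = e^(−μ) μ^8/8! = e^(−4.9) · 4.9^8/40320 ≈ 0.0614.

0.0614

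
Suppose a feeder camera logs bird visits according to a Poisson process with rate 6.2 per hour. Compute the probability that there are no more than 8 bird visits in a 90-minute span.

0.4168

Over the interval, μ = 6.2 × 1.5 = 9.3 (a 90-minute span = 1.5 hours).
P(N ≤ 8) = Σ_{j=0}^{8} e^(−μ) μ^j/j! ≈ 0.4168.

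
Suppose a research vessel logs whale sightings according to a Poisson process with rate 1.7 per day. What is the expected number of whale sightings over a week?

11.9

E[N] = λt = 1.7 × 7 = 11.9 (a week = 7 days).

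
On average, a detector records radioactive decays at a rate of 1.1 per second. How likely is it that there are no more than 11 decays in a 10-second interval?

Over the interval, μ = 1.1 × 10 = 11 (a 10-second interval = 10 seconds).
P(N ≤ 11) = Σ_{j=0}^{11} e^(−μ) μ^j/j! ≈ 0.5793.

0.5793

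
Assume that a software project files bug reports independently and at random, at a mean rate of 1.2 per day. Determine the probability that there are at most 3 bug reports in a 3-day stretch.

Over the interval, μ = 1.2 × 3 = 3.6 (a 3-day stretch = 3 days).
P(N ≤ 3) = Σ_{j=0}^{3} e^(−μ) μ^j/j! ≈ 0.5152.

0.5152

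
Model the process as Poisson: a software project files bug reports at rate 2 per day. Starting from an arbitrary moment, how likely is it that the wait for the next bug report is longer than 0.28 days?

The wait for the next event is exponential with rate λ = 2 per day.
P(T > 0.28) = e^(−λt) = e^(−2 × 0.28) = e^(−0.56) ≈ 0.5712.

0.5712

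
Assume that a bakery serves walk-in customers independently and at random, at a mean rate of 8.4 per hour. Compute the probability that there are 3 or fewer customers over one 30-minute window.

0.3954

Over the interval, μ = 8.4 × 0.5 = 4.2 (a 30-minute window = 0.5 hours).
P(N ≤ 3) = Σ_{j=0}^{3} e^(−μ) μ^j/j! ≈ 0.3954.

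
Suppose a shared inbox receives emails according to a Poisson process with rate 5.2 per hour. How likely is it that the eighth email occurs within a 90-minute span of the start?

Over the interval, μ = 5.2 × 1.5 = 7.8 (a 90-minute span = 1.5 hours).
The eighth arrival falls in the interval iff at least 8 events occur there: P(S_8 ≤ t) = P(N ≥ 8) = 1 − P(N ≤ 7) ≈ 0.5188.

0.5188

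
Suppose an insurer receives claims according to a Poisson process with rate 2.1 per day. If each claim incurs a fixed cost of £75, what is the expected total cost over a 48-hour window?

E[N] = 2.1 × 2 = 4.2 (a 48-hour window = 2 days); E[cost] = 4.2 × £75 = £315.

£315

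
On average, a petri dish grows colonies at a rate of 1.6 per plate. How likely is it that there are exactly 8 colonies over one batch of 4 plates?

0.1160

Over the interval, μ = 1.6 × 4 = 6.4 (a batch of 4 plates = 4 plates).
P(N = 8) = e^(−μ) μ^8/8! = e^(−6.4) · 6.4^8/40320 ≈ 0.1160.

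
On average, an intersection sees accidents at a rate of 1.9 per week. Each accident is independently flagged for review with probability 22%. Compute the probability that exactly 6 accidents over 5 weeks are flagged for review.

Thinning: the accidents that are flagged for review themselves form a Poisson process with rate 0.22 × 1.9 = 0.418 per week.
Over the interval, μ = 0.418 × 5 = 2.09 (5 weeks).
P(N = 6) = e^(−2.09) · 2.09^6/6! ≈ 0.0143.

0.0143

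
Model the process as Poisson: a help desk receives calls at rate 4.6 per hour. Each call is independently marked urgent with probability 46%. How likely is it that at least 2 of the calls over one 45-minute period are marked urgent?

Thinning: the calls that are marked urgent themselves form a Poisson process with rate 0.46 × 4.6 = 2.116 per hour.
Over the interval, μ = 2.116 × 0.75 = 1.587 (a 45-minute period = 0.75 hours).
P(N ≥ 2) = 1 − P(N ≤ 1) ≈ 0.4709.

0.4709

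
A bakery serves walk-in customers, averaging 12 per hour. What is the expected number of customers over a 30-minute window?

E[N] = λt = 12 × 0.5 = 6 (a 30-minute window = 0.5 hours).

6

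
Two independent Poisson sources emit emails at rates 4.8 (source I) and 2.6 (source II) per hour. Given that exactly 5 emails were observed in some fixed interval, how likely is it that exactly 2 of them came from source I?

Given the total, each event is independently from source I with probability p = λ_I/(λ_I+λ_II) = 4.8/7.4 ≈ 0.6486.
So K ~ Binomial(5, 4.8/7.4): P(K = 2) = C(5,2) · (4.8/7.4)^2 · (2.6/7.4)^3 ≈ 0.1825.

0.1825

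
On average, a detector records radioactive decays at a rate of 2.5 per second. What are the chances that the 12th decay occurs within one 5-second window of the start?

Over the interval, μ = 2.5 × 5 = 12.5 (a 5-second window = 5 seconds).
The 12th arrival falls in the interval iff at least 12 events occur there: P(S_12 ≤ t) = P(N ≥ 12) = 1 − P(N ≤ 11) ≈ 0.5942.

0.5942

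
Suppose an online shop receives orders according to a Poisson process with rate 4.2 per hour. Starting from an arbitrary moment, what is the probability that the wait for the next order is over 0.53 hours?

The wait for the next event is exponential with rate λ = 4.2 per hour.
P(T > 0.53) = e^(−λt) = e^(−4.2 × 0.53) = e^(−2.226) ≈ 0.1080.

0.1080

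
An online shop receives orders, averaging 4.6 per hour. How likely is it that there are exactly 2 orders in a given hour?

With mean μ = 4.6 per hour,
P(N = 2) = e^(−μ) μ^2/2! = e^(−4.6) · 4.6^2/2 ≈ 0.1063.

0.1063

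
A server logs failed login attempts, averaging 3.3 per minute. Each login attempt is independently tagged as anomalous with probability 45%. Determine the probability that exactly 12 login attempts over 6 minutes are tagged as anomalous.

0.0706

Thinning: the login attempts that are tagged as anomalous themselves form a Poisson process with rate 0.45 × 3.3 = 1.485 per minute.
Over the interval, μ = 1.485 × 6 = 8.91 (6 minutes).
P(N = 12) = e^(−8.91) · 8.91^12/12! ≈ 0.0706.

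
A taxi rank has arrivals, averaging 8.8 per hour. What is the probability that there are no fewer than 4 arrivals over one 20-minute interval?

0.3378

Over the interval, μ = 8.8 × 1/3 ≈ 2.93333 (a 20-minute interval = 1/3 hours).
P(N ≥ 4) = 1 − P(N ≤ 3) = 1 − Σ_{j=0}^{3} e^(−μ) μ^j/j! ≈ 0.3378.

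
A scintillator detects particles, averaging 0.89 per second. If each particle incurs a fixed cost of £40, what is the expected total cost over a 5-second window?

£178

E[N] = 0.89 × 5 = 4.45 (a 5-second window = 5 seconds); E[cost] = 4.45 × £40 = £178.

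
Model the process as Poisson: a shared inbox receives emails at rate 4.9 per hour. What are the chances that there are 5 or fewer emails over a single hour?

0.6335

With mean μ = 4.9 per hour,
P(N ≤ 5) = Σ_{j=0}^{5} e^(−μ) μ^j/j! ≈ 0.6335.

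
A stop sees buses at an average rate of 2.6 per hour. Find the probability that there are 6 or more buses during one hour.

With mean μ = 2.6 per hour,
P(N ≥ 6) = 1 − P(N ≤ 5) = 1 − Σ_{j=0}^{5} e^(−μ) μ^j/j! ≈ 0.0490.

0.0490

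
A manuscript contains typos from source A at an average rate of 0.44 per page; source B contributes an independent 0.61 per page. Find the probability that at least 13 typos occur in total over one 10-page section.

0.2580

Independent Poisson processes superpose: combined rate λ = 0.44 + 0.61 = 1.05 per page.
Over the interval, μ = 1.05 × 10 = 10.5 (a 10-page section = 10 pages).
P(N ≥ 13) = 1 − P(N ≤ 12) ≈ 0.2580.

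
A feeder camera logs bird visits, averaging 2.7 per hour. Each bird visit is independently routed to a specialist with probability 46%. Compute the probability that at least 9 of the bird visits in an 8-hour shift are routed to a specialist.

Thinning: the bird visits that are routed to a specialist themselves form a Poisson process with rate 0.46 × 2.7 = 1.242 per hour.
Over the interval, μ = 1.242 × 8 = 9.936 (an 8-hour shift = 8 hours).
P(N ≥ 9) = 1 − P(N ≤ 8) ≈ 0.6599.

0.6599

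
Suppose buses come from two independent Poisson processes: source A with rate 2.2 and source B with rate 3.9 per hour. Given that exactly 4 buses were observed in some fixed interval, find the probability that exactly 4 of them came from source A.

0.0169

Given the total, each event is independently from source A with probability p = λ_A/(λ_A+λ_B) = 2.2/6.1 ≈ 0.3607.
So K ~ Binomial(4, 2.2/6.1): P(K = 4) = C(4,4) · (2.2/6.1)^4 · (3.9/6.1)^0 ≈ 0.0169.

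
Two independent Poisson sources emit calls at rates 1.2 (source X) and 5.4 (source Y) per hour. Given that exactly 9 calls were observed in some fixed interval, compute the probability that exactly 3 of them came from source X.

0.1515

Given the total, each event is independently from source X with probability p = λ_X/(λ_X+λ_Y) = 1.2/6.6 ≈ 0.1818.
So K ~ Binomial(9, 1.2/6.6): P(K = 3) = C(9,3) · (1.2/6.6)^3 · (5.4/6.6)^6 ≈ 0.1515.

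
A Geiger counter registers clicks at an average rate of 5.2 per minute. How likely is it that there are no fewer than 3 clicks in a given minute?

0.8912

With mean μ = 5.2 per minute,
P(N ≥ 3) = 1 − P(N ≤ 2) = 1 − Σ_{j=0}^{2} e^(−μ) μ^j/j! ≈ 0.8912.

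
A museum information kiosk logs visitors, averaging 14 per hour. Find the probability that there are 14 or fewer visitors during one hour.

With mean μ = 14 per hour,
P(N ≤ 14) = Σ_{j=0}^{14} e^(−μ) μ^j/j! ≈ 0.5704.

0.5704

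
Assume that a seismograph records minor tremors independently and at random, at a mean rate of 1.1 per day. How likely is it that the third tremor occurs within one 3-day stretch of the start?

0.6406

Over the interval, μ = 1.1 × 3 = 3.3 (a 3-day stretch = 3 days).
The third arrival falls in the interval iff at least 3 events occur there: P(S_3 ≤ t) = P(N ≥ 3) = 1 − P(N ≤ 2) ≈ 0.6406.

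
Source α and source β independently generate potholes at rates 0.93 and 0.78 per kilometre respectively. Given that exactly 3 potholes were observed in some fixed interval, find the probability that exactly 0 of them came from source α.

Given the total, each event is independently from source α with probability p = λ_α/(λ_α+λ_β) = 0.93/1.71 ≈ 0.5439.
So K ~ Binomial(3, 0.93/1.71): P(K = 0) = C(3,0) · (0.93/1.71)^0 · (0.78/1.71)^3 ≈ 0.0949.

0.0949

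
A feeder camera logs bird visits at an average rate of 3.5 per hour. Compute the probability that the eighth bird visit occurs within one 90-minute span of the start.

Over the interval, μ = 3.5 × 1.5 = 5.25 (a 90-minute span = 1.5 hours).
The eighth arrival falls in the interval iff at least 8 events occur there: P(S_8 ≤ t) = P(N ≥ 8) = 1 − P(N ≤ 7) ≈ 0.1608.

0.1608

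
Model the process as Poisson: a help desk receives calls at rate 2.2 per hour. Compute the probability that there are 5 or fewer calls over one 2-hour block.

Over the interval, μ = 2.2 × 2 = 4.4 (a 2-hour block = 2 hours).
P(N ≤ 5) = Σ_{j=0}^{5} e^(−μ) μ^j/j! ≈ 0.7199.

0.7199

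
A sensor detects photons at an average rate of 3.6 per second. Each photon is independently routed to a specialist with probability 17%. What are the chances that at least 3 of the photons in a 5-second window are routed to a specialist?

0.5901

Thinning: the photons that are routed to a specialist themselves form a Poisson process with rate 0.17 × 3.6 = 0.612 per second.
Over the interval, μ = 0.612 × 5 = 3.06 (a 5-second window = 5 seconds).
P(N ≥ 3) = 1 − P(N ≤ 2) ≈ 0.5901.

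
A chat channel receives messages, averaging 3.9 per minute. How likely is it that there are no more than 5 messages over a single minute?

With mean μ = 3.9 per minute,
P(N ≤ 5) = Σ_{j=0}^{5} e^(−μ) μ^j/j! ≈ 0.8006.

0.8006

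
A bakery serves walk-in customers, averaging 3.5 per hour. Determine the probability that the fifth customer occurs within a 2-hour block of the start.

0.8270

Over the interval, μ = 3.5 × 2 = 7 (a 2-hour block = 2 hours).
The fifth arrival falls in the interval iff at least 5 events occur there: P(S_5 ≤ t) = P(N ≥ 5) = 1 − P(N ≤ 4) ≈ 0.8270.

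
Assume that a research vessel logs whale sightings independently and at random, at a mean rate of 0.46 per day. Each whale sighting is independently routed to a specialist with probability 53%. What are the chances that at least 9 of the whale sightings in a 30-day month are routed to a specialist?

Thinning: the whale sightings that are routed to a specialist themselves form a Poisson process with rate 0.53 × 0.46 = 0.2438 per day.
Over the interval, μ = 0.2438 × 30 = 7.314 (a 30-day month = 30 days).
P(N ≥ 9) = 1 − P(N ≤ 8) ≈ 0.3127.

0.3127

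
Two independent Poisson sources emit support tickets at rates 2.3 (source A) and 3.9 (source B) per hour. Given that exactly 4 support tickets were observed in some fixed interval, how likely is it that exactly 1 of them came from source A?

Given the total, each event is independently from source A with probability p = λ_A/(λ_A+λ_B) = 2.3/6.2 ≈ 0.3710.
So K ~ Binomial(4, 2.3/6.2): P(K = 1) = C(4,1) · (2.3/6.2)^1 · (3.9/6.2)^3 ≈ 0.3693.

0.3693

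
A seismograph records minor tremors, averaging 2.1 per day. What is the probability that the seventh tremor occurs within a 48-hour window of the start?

Over the interval, μ = 2.1 × 2 = 4.2 (a 48-hour window = 2 days).
The seventh arrival falls in the interval iff at least 7 events occur there: P(S_7 ≤ t) = P(N ≥ 7) = 1 − P(N ≤ 6) ≈ 0.1325.

0.1325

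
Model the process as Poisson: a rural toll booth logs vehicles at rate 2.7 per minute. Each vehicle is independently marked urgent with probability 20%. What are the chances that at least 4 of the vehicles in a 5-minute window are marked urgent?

Thinning: the vehicles that are marked urgent themselves form a Poisson process with rate 0.2 × 2.7 = 0.54 per minute.
Over the interval, μ = 0.54 × 5 = 2.7 (a 5-minute window = 5 minutes).
P(N ≥ 4) = 1 − P(N ≤ 3) ≈ 0.2859.

0.2859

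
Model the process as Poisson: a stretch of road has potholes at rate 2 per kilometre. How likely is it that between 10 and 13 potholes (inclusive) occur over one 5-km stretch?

Over the interval, μ = 2 × 5 = 10 (a 5-km stretch = 5 kilometres).
P(10 ≤ N ≤ 13) = Σ_{j=10}^{13} e^(−10) · 10^j/j! ≈ 0.4065.

0.4065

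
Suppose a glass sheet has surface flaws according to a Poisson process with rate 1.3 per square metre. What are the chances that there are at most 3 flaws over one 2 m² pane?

0.7360

Over the interval, μ = 1.3 × 2 = 2.6 (a 2 m² pane = 2 square metres).
P(N ≤ 3) = Σ_{j=0}^{3} e^(−μ) μ^j/j! ≈ 0.7360.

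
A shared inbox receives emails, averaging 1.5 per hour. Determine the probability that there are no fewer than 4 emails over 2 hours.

Over the interval, μ = 1.5 × 2 = 3 (2 hours).
P(N ≥ 4) = 1 − P(N ≤ 3) = 1 − Σ_{j=0}^{3} e^(−μ) μ^j/j! ≈ 0.3528.

0.3528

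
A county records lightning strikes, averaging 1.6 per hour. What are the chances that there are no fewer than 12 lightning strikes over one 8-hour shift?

Over the interval, μ = 1.6 × 8 = 12.8 (an 8-hour shift = 8 hours).
P(N ≥ 12) = 1 − P(N ≤ 11) = 1 − Σ_{j=0}^{11} e^(−μ) μ^j/j! ≈ 0.6262.

0.6262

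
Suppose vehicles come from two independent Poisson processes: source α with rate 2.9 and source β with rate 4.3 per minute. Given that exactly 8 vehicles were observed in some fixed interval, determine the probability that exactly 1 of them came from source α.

Given the total, each event is independently from source α with probability p = λ_α/(λ_α+λ_β) = 2.9/7.2 ≈ 0.4028.
So K ~ Binomial(8, 2.9/7.2): P(K = 1) = C(8,1) · (2.9/7.2)^1 · (4.3/7.2)^7 ≈ 0.0873.

0.0873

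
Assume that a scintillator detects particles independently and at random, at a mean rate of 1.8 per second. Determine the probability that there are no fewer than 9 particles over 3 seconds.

Over the interval, μ = 1.8 × 3 = 5.4 (3 seconds).
P(N ≥ 9) = 1 − P(N ≤ 8) = 1 − Σ_{j=0}^{8} e^(−μ) μ^j/j! ≈ 0.0973.

0.0973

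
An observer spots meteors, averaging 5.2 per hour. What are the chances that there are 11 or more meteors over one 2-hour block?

0.4669

Over the interval, μ = 5.2 × 2 = 10.4 (a 2-hour block = 2 hours).
P(N ≥ 11) = 1 − P(N ≤ 10) = 1 − Σ_{j=0}^{10} e^(−μ) μ^j/j! ≈ 0.4669.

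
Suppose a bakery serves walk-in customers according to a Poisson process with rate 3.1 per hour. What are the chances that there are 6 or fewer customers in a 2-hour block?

0.5742

Over the interval, μ = 3.1 × 2 = 6.2 (a 2-hour block = 2 hours).
P(N ≤ 6) = Σ_{j=0}^{6} e^(−μ) μ^j/j! ≈ 0.5742.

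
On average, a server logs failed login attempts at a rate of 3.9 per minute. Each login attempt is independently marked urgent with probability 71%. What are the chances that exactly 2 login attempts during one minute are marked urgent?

0.2405

Thinning: the login attempts that are marked urgent themselves form a Poisson process with rate 0.71 × 3.9 = 2.769 per minute.
So μ = 2.769.
P(N = 2) = e^(−2.769) · 2.769^2/2! ≈ 0.2405.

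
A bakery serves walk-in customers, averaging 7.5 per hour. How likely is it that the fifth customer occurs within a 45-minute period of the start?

0.6616

Over the interval, μ = 7.5 × 0.75 = 5.625 (a 45-minute period = 0.75 hours).
The fifth arrival falls in the interval iff at least 5 events occur there: P(S_5 ≤ t) = P(N ≥ 5) = 1 − P(N ≤ 4) ≈ 0.6616.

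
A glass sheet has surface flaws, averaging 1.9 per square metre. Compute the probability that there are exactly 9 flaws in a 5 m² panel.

0.1300

Over the interval, μ = 1.9 × 5 = 9.5 (a 5 m² panel = 5 square metres).
P(N = 9) = e^(−μ) μ^9/9! = e^(−9.5) · 9.5^9/362880 ≈ 0.1300.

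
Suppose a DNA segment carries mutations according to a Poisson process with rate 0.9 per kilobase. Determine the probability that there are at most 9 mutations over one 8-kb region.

Over the interval, μ = 0.9 × 8 = 7.2 (an 8-kb region = 8 kilobases).
P(N ≤ 9) = Σ_{j=0}^{9} e^(−μ) μ^j/j! ≈ 0.8096.

0.8096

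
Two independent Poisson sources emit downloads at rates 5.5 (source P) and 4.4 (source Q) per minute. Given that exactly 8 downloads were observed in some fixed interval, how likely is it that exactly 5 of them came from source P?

Given the total, each event is independently from source P with probability p = λ_P/(λ_P+λ_Q) = 5.5/9.9 ≈ 0.5556.
So K ~ Binomial(8, 5.5/9.9): P(K = 5) = C(8,5) · (5.5/9.9)^5 · (4.4/9.9)^3 ≈ 0.2602.

0.2602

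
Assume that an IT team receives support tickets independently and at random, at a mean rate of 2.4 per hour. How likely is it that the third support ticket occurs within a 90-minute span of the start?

0.6973

Over the interval, μ = 2.4 × 1.5 = 3.6 (a 90-minute span = 1.5 hours).
The third arrival falls in the interval iff at least 3 events occur there: P(S_3 ≤ t) = P(N ≥ 3) = 1 − P(N ≤ 2) ≈ 0.6973.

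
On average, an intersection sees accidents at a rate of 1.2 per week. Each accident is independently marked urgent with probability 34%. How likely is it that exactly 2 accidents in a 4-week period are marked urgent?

0.2604

Thinning: the accidents that are marked urgent themselves form a Poisson process with rate 0.34 × 1.2 = 0.408 per week.
Over the interval, μ = 0.408 × 4 = 1.632 (a 4-week period = 4 weeks).
P(N = 2) = e^(−1.632) · 1.632^2/2! ≈ 0.2604.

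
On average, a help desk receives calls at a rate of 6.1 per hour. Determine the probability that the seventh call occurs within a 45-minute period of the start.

0.1787

Over the interval, μ = 6.1 × 0.75 = 4.575 (a 45-minute period = 0.75 hours).
The seventh arrival falls in the interval iff at least 7 events occur there: P(S_7 ≤ t) = P(N ≥ 7) = 1 − P(N ≤ 6) ≈ 0.1787.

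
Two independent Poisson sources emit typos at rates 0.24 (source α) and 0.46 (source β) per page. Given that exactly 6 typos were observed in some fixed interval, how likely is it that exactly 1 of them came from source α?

Given the total, each event is independently from source α with probability p = λ_α/(λ_α+λ_β) = 0.24/0.7 ≈ 0.3429.
So K ~ Binomial(6, 0.24/0.7): P(K = 1) = C(6,1) · (0.24/0.7)^1 · (0.46/0.7)^5 ≈ 0.2521.

0.2521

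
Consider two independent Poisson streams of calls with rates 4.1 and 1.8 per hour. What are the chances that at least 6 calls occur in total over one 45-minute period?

Independent Poisson processes superpose: combined rate λ = 4.1 + 1.8 = 5.9 per hour.
Over the interval, μ = 5.9 × 0.75 = 4.425 (a 45-minute period = 0.75 hours).
P(N ≥ 6) = 1 − P(N ≤ 5) ≈ 0.2843.

0.2843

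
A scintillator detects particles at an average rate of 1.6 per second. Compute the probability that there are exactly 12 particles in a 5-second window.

Over the interval, μ = 1.6 × 5 = 8 (a 5-second window = 5 seconds).
P(N = 12) = e^(−μ) μ^12/12! = e^(−8) · 8^12/479001600 ≈ 0.0481.

0.0481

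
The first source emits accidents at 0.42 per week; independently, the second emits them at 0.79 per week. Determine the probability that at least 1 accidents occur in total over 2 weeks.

0.9111

Independent Poisson processes superpose: combined rate λ = 0.42 + 0.79 = 1.21 per week.
Over the interval, μ = 1.21 × 2 = 2.42 (2 weeks).
P(N ≥ 1) = 1 − P(N ≤ 0) ≈ 0.9111.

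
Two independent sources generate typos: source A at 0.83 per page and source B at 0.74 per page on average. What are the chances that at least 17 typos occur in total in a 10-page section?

0.4043

Independent Poisson processes superpose: combined rate λ = 0.83 + 0.74 = 1.57 per page.
Over the interval, μ = 1.57 × 10 = 15.7 (a 10-page section = 10 pages).
P(N ≥ 17) = 1 − P(N ≤ 16) ≈ 0.4043.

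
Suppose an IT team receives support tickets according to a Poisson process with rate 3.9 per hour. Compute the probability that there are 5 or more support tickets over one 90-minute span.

0.6944

Over the interval, μ = 3.9 × 1.5 = 5.85 (a 90-minute span = 1.5 hours).
P(N ≥ 5) = 1 − P(N ≤ 4) = 1 − Σ_{j=0}^{4} e^(−μ) μ^j/j! ≈ 0.6944.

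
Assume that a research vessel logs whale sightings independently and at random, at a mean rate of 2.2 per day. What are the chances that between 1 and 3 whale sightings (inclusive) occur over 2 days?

0.3472

Over the interval, μ = 2.2 × 2 = 4.4 (2 days).
P(1 ≤ N ≤ 3) = Σ_{j=1}^{3} e^(−4.4) · 4.4^j/j! ≈ 0.3472.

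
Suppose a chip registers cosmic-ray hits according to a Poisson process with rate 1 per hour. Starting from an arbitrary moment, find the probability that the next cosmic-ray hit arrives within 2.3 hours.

0.8997

Inter-arrival times are exponential with rate λ = 1 per hour.
P(T ≤ 2.3) = 1 − e^(−λt) = 1 − e^(−1 × 2.3) = 1 − e^(−2.3) ≈ 0.8997.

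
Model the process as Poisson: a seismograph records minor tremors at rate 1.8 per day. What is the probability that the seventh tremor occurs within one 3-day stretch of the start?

Over the interval, μ = 1.8 × 3 = 5.4 (a 3-day stretch = 3 days).
The seventh arrival falls in the interval iff at least 7 events occur there: P(S_7 ≤ t) = P(N ≥ 7) = 1 − P(N ≤ 6) ≈ 0.2983.

0.2983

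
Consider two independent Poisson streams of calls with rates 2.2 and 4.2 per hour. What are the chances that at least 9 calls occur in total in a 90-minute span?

Independent Poisson processes superpose: combined rate λ = 2.2 + 4.2 = 6.4 per hour.
Over the interval, μ = 6.4 × 1.5 = 9.6 (a 90-minute span = 1.5 hours).
P(N ≥ 9) = 1 − P(N ≤ 8) ≈ 0.6204.

0.6204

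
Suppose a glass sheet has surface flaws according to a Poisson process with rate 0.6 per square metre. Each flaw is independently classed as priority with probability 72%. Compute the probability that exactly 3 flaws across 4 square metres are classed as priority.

Thinning: the flaws that are classed as priority themselves form a Poisson process with rate 0.72 × 0.6 = 0.432 per square metre.
Over the interval, μ = 0.432 × 4 = 1.728 (4 square metres).
P(N = 3) = e^(−1.728) · 1.728^3/3! ≈ 0.1528.

0.1528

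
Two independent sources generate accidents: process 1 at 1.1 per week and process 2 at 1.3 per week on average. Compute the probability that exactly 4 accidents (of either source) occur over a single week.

Independent Poisson processes superpose: combined rate λ = 1.1 + 1.3 = 2.4 per week.
So μ = 2.4.
P(N = 4) = e^(−2.4) · 2.4^4/4! ≈ 0.1254.

0.1254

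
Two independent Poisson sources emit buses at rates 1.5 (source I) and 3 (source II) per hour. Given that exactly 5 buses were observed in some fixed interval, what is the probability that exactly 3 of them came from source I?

Given the total, each event is independently from source I with probability p = λ_I/(λ_I+λ_II) = 1.5/4.5 ≈ 0.3333.
So K ~ Binomial(5, 1.5/4.5): P(K = 3) = C(5,3) · (1.5/4.5)^3 · (3/4.5)^2 ≈ 0.1646.

0.1646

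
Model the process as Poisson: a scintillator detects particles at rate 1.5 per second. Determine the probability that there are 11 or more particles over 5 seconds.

Over the interval, μ = 1.5 × 5 = 7.5 (5 seconds).
P(N ≥ 11) = 1 − P(N ≤ 10) = 1 − Σ_{j=0}^{10} e^(−μ) μ^j/j! ≈ 0.1378.

0.1378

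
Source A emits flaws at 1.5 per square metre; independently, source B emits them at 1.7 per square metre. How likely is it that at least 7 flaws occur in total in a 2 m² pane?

Independent Poisson processes superpose: combined rate λ = 1.5 + 1.7 = 3.2 per square metre.
Over the interval, μ = 3.2 × 2 = 6.4 (a 2 m² pane = 2 square metres).
P(N ≥ 7) = 1 − P(N ≤ 6) ≈ 0.4577.

0.4577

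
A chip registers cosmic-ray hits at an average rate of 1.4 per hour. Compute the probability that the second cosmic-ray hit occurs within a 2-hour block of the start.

0.7689

Over the interval, μ = 1.4 × 2 = 2.8 (a 2-hour block = 2 hours).
The second arrival falls in the interval iff at least 2 events occur there: P(S_2 ≤ t) = P(N ≥ 2) = 1 − P(N ≤ 1) ≈ 0.7689.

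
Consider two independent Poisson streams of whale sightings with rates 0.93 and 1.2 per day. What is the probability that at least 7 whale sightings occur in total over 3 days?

0.4561

Independent Poisson processes superpose: combined rate λ = 0.93 + 1.2 = 2.13 per day.
Over the interval, μ = 2.13 × 3 = 6.39 (3 days).
P(N ≥ 7) = 1 − P(N ≤ 6) ≈ 0.4561.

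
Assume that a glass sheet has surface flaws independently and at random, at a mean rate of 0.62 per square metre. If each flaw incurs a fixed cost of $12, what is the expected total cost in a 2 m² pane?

$14.88

E[N] = 0.62 × 2 = 1.24 (a 2 m² pane = 2 square metres); E[cost] = 1.24 × $12 = $14.88.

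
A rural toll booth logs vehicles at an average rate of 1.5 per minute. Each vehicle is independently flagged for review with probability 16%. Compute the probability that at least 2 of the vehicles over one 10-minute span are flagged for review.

0.6916

Thinning: the vehicles that are flagged for review themselves form a Poisson process with rate 0.16 × 1.5 = 0.24 per minute.
Over the interval, μ = 0.24 × 10 = 2.4 (a 10-minute span = 10 minutes).
P(N ≥ 2) = 1 − P(N ≤ 1) ≈ 0.6916.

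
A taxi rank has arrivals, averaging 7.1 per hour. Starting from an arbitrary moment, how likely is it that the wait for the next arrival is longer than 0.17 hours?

The wait for the next event is exponential with rate λ = 7.1 per hour.
P(T > 0.17) = e^(−λt) = e^(−7.1 × 0.17) = e^(−1.207) ≈ 0.2991.

0.2991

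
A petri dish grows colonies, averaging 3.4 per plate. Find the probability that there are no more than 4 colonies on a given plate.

With mean μ = 3.4 per plate,
P(N ≤ 4) = Σ_{j=0}^{4} e^(−μ) μ^j/j! ≈ 0.7442.

0.7442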